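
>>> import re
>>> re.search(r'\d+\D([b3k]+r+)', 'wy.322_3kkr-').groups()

This matches one or more of a digit, then a non-digit; then one or more of one of [b3k], then one or more of the literal 'r' (captured).
`search` walks the string left to right and returns the first match it finds.
The match spans [3:11] → '322_3kkr'.
Captured: group 1 = '3kkr'.

('3kkr',)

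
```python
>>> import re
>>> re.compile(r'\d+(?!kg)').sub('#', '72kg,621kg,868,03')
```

The negative lookahead/lookbehind blocks any match where the forbidden context is present.
Matches: at [0:1] → '7'; at [5:7] → '62'; at [11:14] → '868'; at [15:17] → '03'.
`sub` substitutes '#' at each match site.

'#2kg,#1kg,#,#'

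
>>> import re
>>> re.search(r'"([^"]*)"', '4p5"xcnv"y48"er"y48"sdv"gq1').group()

'"xcnv"'

The match spans [3:9] → '"xcnv"'.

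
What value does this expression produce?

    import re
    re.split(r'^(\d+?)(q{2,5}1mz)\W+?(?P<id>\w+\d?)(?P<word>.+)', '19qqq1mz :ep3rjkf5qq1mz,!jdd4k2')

['', '19', 'qqq1mz', 'ep3rjkf5qq1mz', ',!jdd4k2', '']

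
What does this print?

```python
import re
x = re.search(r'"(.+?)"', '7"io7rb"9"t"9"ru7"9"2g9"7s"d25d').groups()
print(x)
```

('io7rb',)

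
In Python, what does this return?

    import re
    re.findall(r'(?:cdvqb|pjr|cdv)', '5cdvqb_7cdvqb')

['cdvqb', 'cdvqb']

Alternation isn't longest-match — the leftmost alternative that fits at this position is chosen.
Scanning left to right: at [1:6] → 'cdvqb'; at [8:13] → 'cdvqb'.
With no groups in the pattern, `findall` gives back each whole match — 2 here.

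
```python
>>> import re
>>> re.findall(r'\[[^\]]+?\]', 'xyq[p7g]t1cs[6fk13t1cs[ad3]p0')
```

['[p7g]', '[6fk13t1cs[ad3]']

Walking the string: at [3:8] → '[p7g]'; at [12:27] → '[6fk13t1cs[ad3]'.
With no groups in the pattern, `findall` gives back each whole match — 2 here.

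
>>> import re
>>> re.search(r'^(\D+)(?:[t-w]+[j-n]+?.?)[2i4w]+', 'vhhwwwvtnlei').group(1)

The match spans [0:12] → 'vhhwwwvtnlei'.
Captured: group 1 = 'vhhwwwv'.

'vhhwwwv'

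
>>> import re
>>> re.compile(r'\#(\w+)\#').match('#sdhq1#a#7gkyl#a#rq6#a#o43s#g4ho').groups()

The match spans [0:7] → '#sdhq1#'.
Captured: group 1 = 'sdhq1'.

('sdhq1',)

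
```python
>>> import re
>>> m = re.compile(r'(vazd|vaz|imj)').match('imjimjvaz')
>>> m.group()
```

`re.match` only tries the pattern at the start of the string.
The match spans [0:3] → 'imj'.
Captured: group 1 = 'imj'.

'imj'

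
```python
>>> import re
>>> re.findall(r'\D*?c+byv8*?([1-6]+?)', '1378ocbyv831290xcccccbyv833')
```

['3', '3']

Pattern: zero or more of a non-digit (lazy), then one or more of the literal 'c'; then the literal 'byv', then zero or more of a literal '8' (lazy); then one or more of a character in [1-6] (lazy) (captured).
Because there's exactly one group, `findall` drops the full match and keeps group 1 from each hit.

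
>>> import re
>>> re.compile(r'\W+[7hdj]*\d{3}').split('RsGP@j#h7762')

['RsGP@j', '']

Pattern: one or more of a non-word character, then zero or more of one of [7hdj]; then exactly 3 of a digit.
Matches to split on: at [6:12] → '#h7762'.
Splitting on the pattern gives 2 pieces.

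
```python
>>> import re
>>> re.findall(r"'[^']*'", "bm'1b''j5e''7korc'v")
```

Since nothing is captured, `findall` lists the 3 matched substrings directly.

["'1b'", "'j5e'", "'7korc'"]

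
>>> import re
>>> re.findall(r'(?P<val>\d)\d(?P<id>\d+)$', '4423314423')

[('4', '23314423')]

Multiple groups make `findall` return tuples — one 2-tuple for the one match.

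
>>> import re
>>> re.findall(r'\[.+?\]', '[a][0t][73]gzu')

['[a]', '[0t]', '[73]']

With the lazy modifier that quantifier settles for the fewest repetitions that let the rest of the pattern succeed (the atoms after it are unaffected and can still be greedy).
Scanning left to right: at [0:3] → '[a]'; at [3:7] → '[0t]'; at [7:11] → '[73]'.
Since nothing is captured, `findall` lists the 3 matched substrings directly.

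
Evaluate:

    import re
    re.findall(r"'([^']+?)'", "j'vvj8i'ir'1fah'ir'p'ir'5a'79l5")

Matches: at [1:8] match "'vvj8i'", group 1 = 'vvj8i'; at [10:16] match "'1fah'", group 1 = '1fah'; at [18:21] match "'p'", group 1 = 'p'; at [23:27] match "'5a'", group 1 = '5a'.
`findall` collects group 1 from each match (4 total).

['vvj8i', '1fah', 'p', '5a']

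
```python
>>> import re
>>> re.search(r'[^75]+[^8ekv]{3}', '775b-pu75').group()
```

'b-pu75'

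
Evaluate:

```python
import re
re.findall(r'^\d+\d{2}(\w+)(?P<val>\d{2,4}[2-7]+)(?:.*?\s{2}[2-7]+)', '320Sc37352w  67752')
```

[('Sc37', '352')]

Pattern: anchored at the start of the string; then one or more of a digit; then exactly 2 of a digit; then one or more of a word character (captured); then 2 to 4 of a digit, then one or more of a character in [2-7] (captured as 'val'); then zero or more of any character (lazy), then exactly 2 of whitespace, then one or more of a character in [2-7] (non-capturing group).
Walking the string: at [0:18] match '320Sc37352w  67752', groups = ('Sc37', '352').
Multiple groups make `findall` return tuples — one 2-tuple for the one match.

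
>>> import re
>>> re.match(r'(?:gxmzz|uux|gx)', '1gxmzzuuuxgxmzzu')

None

`re.match` only tries the pattern at the start of the string.
Here the pattern fails at index 0, so the call returns None.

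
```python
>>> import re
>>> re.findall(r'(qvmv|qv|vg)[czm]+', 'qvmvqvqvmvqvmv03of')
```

Matches: at [0:3] match 'qvm', group 1 = 'qv'; at [6:9] match 'qvm', group 1 = 'qv'; at [10:13] match 'qvm', group 1 = 'qv'.
One capturing group, so `findall` returns just the captured substring from each match — 3 in all.

['qv', 'qv', 'qv']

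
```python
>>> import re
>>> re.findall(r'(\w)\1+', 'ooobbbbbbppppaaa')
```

['o', 'b', 'p', 'a']

After group 1 captures some text, `\1` only succeeds where that same text appears again.
Walking the string: at [0:3] match 'ooo', group 1 = 'o'; at [3:9] match 'bbbbbb', group 1 = 'b'; at [9:13] match 'pppp', group 1 = 'p'; at [13:16] match 'aaa', group 1 = 'a'.
`findall` collects group 1 from each match (4 total).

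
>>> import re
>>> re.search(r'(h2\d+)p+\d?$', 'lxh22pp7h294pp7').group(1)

'h294'

The pattern matches the literal 'h2', then one or more of a digit (captured); then one or more of the literal 'p', then optionally a digit; then anchored at the end.
`re.search` scans for the first position where the pattern succeeds.
The match spans [8:15] → 'h294pp7'.
Captured: group 1 = 'h294'.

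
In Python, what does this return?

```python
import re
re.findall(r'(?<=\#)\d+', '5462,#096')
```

['096']

Because the assertion is zero-width, the text it checks is not consumed and won't appear in the result.
Walking the string: at [6:9] → '096'.
With no groups in the pattern, `findall` gives back each whole match — 1 here.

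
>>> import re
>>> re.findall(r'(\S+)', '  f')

['f']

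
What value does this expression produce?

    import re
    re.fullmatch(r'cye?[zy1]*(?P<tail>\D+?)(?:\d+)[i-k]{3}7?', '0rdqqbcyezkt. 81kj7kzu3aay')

None

`re.fullmatch` is like wrapping the pattern in `^…$` (in single-line mode).
Here the string isn't matched end-to-end, so the call returns None.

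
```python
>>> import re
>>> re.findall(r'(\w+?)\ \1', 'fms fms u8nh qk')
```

['fms']

After group 1 captures some text, `\1` only succeeds where that same text appears again.
Matches: at [0:7] match 'fms fms', group 1 = 'fms'.
`findall` collects group 1 from the one match (1 total).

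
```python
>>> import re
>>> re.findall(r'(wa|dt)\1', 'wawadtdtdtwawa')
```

`\1` has to match the exact text group 1 already captured.
Scanning left to right: at [0:4] match 'wawa', group 1 = 'wa'; at [4:8] match 'dtdt', group 1 = 'dt'; at [10:14] match 'wawa', group 1 = 'wa'.
`findall` collects group 1 from each match (3 total).

['wa', 'dt', 'wa']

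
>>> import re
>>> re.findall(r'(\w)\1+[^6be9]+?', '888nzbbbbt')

['8', 'b']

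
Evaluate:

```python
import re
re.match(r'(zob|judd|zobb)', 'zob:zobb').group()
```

With `match`, the pattern is implicitly anchored at the beginning.
The match spans [0:3] → 'zob'.
Captured: group 1 = 'zob'.

'zob'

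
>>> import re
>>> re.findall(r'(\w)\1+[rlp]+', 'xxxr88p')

`\1` has to match the exact text group 1 already captured.
Walking the string: at [0:4] match 'xxxr', group 1 = 'x'; at [4:7] match '88p', group 1 = '8'.
With a single group, `findall` returns only what that group captured — 2 items.

['x', '8']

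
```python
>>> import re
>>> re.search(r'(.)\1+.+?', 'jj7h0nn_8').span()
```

(0, 3)

A backreference is literal: `\1` must see the identical characters the first group matched.
The match spans [0:3] → 'jj7'.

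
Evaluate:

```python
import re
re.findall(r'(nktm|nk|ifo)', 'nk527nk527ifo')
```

Because there's exactly one group, `findall` drops the full match and keeps group 1 from each hit.

['nk', 'nk', 'ifo']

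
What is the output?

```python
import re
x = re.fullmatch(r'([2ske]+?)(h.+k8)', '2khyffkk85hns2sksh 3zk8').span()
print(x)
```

Pattern: one or more of one of [2ske] (lazy) (captured); then the literal 'h', then one or more of any character, then the literal 'k8' (captured).
`re.fullmatch` is like wrapping the pattern in `^…$` (in single-line mode).
The match spans [0:23] → '2khyffkk85hns2sksh 3zk8'.
Captured: group 1 = '2k', group 2 = 'hyffkk85hns2sksh 3zk8'.

(0, 23)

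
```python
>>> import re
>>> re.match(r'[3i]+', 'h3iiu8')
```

This matches one or more of one of [3i].
`re.match` only tries the pattern at the start of the string.
Here the string doesn't start with a match, so the call returns None.

None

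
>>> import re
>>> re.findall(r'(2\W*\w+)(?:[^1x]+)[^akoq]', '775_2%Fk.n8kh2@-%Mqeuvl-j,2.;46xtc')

['2%Fk']

This matches a literal '2', then zero or more of a non-word character, then one or more of a word character (captured); then one or more of any character except [1x] (non-capturing group); then any character except [akoq].
Walking the string: at [4:32] match '2%Fk.n8kh2@-%Mqeuvl-j,2.;46x', group 1 = '2%Fk'.
With a single group, `findall` returns only what that group captured — 1 item.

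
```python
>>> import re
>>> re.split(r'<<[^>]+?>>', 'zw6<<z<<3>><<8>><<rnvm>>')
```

Matches to split on: at [3:11] → '<<z<<3>>'; at [11:16] → '<<8>>'; at [16:24] → '<<rnvm>>'.
`split` removes every match and returns the 4 fragments in between.

['zw6', '', '', '']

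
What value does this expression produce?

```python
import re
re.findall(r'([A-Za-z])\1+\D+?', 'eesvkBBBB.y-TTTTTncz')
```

['e', 'B', 'T']

`\1` has to match the exact text group 1 already captured.
Walking the string: at [0:3] match 'ees', group 1 = 'e'; at [5:10] match 'BBBB.', group 1 = 'B'; at [12:18] match 'TTTTTn', group 1 = 'T'.
`findall` collects group 1 from each match (3 total).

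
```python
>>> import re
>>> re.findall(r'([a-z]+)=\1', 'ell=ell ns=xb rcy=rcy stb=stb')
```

['ell', 'rcy', 'stb']

After group 1 captures some text, `\1` only succeeds where that same text appears again.
Scanning left to right: at [0:7] match 'ell=ell', group 1 = 'ell'; at [14:21] match 'rcy=rcy', group 1 = 'rcy'; at [22:29] match 'stb=stb', group 1 = 'stb'.
Because there's exactly one group, `findall` drops the full match and keeps group 1 from each hit.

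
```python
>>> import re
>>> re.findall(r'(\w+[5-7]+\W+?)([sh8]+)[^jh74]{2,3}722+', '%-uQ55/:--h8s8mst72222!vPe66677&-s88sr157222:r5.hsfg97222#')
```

[('uQ55/:--', 'h8s8'), ('vPe66677&-', 's88s'), ('r5.', 'hs')]

This matches one or more of a word character, then one or more of a character in [5-7], then one or more of a non-word character (lazy) (captured); then one or more of one of [sh8] (captured); then 2 to 3 of any character except [jh74], then the literal '72', then one or more of a literal '2'.
2 groups means each result is a tuple of 2 captured strings — 3 here.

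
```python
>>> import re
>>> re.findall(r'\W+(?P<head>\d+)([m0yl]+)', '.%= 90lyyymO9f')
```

2 groups means the one result is a tuple of 2 captured strings — 1 here.

[('90', 'lyyym')]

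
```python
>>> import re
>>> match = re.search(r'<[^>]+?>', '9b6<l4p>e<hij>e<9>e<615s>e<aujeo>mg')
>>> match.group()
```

`re.search` tries every starting position until one works.
The match spans [3:8] → '<l4p>'.

'<l4p>'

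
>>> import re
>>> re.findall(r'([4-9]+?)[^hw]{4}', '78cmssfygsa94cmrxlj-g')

This matches one or more of a character in [4-9] (lazy) (captured); then exactly 4 of any character except [hw].
The `?` after the quantifier makes it lazy — it takes as little as possible before letting the rest of the pattern try.
Walking the string: at [0:5] match '78cms', group 1 = '7'; at [11:16] match '94cmr', group 1 = '9'.
Because there's exactly one group, `findall` drops the full match and keeps group 1 from each hit.

['7', '9']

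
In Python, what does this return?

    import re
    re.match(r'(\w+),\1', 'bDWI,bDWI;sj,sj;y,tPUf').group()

'bDWI,bDWI'

`re.match` only tries the pattern at the start of the string.
The match spans [0:9] → 'bDWI,bDWI'.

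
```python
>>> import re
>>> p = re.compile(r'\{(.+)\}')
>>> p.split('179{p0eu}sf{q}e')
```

Matches to split on: at [3:14] → '{p0eu}sf{q}'.
With a capturing group present, the delimiter's captured portion is kept in the result list.

['179', 'p0eu}sf{q', 'e']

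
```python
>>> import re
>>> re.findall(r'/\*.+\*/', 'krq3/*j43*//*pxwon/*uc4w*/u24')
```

Matches: at [4:26] → '/*j43*//*pxwon/*uc4w*/'.
`findall` yields the raw match text (1 of them) because the pattern has no groups.

['/*j43*//*pxwon/*uc4w*/']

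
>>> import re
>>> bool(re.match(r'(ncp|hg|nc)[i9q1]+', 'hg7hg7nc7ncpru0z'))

False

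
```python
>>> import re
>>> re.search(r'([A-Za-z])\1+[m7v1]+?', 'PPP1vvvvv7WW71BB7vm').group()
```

'PPP1'

After group 1 captures some text, `\1` only succeeds where that same text appears again.
`re.search` tries every starting position until one works.
The match spans [0:4] → 'PPP1'.
Captured: group 1 = 'P'.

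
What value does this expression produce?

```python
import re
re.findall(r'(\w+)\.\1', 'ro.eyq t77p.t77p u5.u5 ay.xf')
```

A backreference is literal: `\1` must see the identical characters the first group matched.
One capturing group, so `findall` returns just the captured substring from each match — 2 in all.

['t77p', 'u5']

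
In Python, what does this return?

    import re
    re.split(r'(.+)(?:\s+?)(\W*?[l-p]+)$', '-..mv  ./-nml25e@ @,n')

The pattern matches one or more of any character (captured); then one or more of whitespace (lazy) (non-capturing group); then zero or more of a non-word character (lazy), then one or more of a character in [l-p] (captured); then anchored at the end.
Matches to split on: at [0:21] → '-..mv  ./-nml25e@ @,n'.
Because the pattern has a capturing group, `split` also inserts each captured text between the pieces.

['', '-..mv  ./-nml25e@', '@,n', '']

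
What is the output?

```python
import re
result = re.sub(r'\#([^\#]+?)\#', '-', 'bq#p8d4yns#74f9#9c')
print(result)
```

bq-74f9#9c

Matches: at [2:11] → '#p8d4yns#'.
`sub` substitutes '-' at each match site.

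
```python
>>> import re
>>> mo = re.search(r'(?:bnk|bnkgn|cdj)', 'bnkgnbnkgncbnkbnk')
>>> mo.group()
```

`|` is ordered: at each position the engine commits to the first alternative that works.
`search` walks the string left to right and returns the first match it finds.
The match spans [0:3] → 'bnk'.

'bnk'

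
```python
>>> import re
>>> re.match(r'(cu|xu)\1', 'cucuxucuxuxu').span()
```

(0, 4)

`re.match` only tries the pattern at the start of the string.
The match spans [0:4] → 'cucu'.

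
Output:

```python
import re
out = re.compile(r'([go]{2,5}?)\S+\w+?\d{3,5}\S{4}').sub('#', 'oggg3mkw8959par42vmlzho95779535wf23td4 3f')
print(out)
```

The pattern matches 2 to 5 of one of [go] (lazy) (captured); then one or more of a non-whitespace character; then one or more of a word character (lazy); then 3 to 5 of a digit, then exactly 4 of a non-whitespace character.
Each match is replaced by '#'.

#td4 3f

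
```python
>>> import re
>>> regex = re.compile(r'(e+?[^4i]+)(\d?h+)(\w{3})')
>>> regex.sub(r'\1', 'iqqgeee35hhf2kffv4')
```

'iqqgeee35hffv4'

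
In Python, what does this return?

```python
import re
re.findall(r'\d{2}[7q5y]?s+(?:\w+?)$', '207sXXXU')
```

['207sXXXU']

Pattern: exactly 2 of a digit, then optionally one of [7q5y], then one or more of a literal 's'; then one or more of a word character (lazy) (non-capturing group); then anchored at the end.
Matches: at [0:8] → '207sXXXU'.
Since nothing is captured, `findall` lists the 1 matched substring directly.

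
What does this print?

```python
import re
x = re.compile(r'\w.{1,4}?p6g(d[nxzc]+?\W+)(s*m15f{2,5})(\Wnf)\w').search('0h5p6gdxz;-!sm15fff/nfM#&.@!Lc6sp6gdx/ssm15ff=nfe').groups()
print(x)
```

('dxz;-!', 'sm15fff', '/nf')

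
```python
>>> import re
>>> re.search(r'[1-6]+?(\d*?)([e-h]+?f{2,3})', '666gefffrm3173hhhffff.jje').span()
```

Pattern: one or more of a character in [1-6] (lazy); then zero or more of a digit (lazy) (captured); then one or more of a character in [e-h] (lazy), then 2 to 3 of the literal 'f' (captured).
Unlike `match`, `search` isn't anchored — it looks for the pattern anywhere in the string.
The match spans [0:8] → '666gefff'.
Captured: group 1 = '66', group 2 = 'gefff'.

(0, 8)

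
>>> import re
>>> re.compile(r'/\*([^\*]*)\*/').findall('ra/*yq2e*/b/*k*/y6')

['yq2e', 'k']

One capturing group, so `findall` returns just the captured substring from each match — 2 in all.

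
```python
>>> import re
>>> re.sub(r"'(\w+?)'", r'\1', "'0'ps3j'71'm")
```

Each match is replaced using the text its own group 1 captured.

'0ps3j71m'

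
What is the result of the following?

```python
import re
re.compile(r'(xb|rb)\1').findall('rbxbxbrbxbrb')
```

['xb']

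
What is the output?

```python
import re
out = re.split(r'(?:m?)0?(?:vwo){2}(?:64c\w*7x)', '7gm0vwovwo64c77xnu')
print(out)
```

Pattern: optionally a literal 'm' (non-capturing group); then optionally the literal '0', then the literal 'vwo' repeated 2 times; then the literal '64c', then zero or more of a word character, then the literal '7x' (non-capturing group).
Matches to split on: at [2:16] → 'm0vwovwo64c77x'.
The string is cut at each match, leaving 2 pieces.

['7g', 'nu']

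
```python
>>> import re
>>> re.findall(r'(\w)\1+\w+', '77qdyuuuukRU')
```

`\1` has to match the exact text group 1 already captured.
With a single group, `findall` returns only what that group captured — 1 item.

['7']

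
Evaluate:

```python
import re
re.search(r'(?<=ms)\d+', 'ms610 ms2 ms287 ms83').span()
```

The lookaround is zero-width — it requires the adjacent text to match without consuming it, so the asserted text isn't part of the match.
The match spans [2:5] → '610'.

(2, 5)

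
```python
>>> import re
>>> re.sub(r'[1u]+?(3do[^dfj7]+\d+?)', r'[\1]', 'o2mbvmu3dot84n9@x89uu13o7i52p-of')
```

'o2mbvm[3dot84n9@x89uu13o7]i52p-of'

Pattern: one or more of one of [1u] (lazy); then the literal '3do', then one or more of any character except [dfj7], then one or more of a digit (lazy) (captured).
Matches: at [6:25] → 'u3dot84n9@x89uu13o7'.
Each match is replaced using the text its own group 1 captured.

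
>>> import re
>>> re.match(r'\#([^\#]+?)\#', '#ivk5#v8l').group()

'#ivk5#'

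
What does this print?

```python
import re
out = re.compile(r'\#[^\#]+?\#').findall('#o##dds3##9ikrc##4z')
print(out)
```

['#o#', '#dds3#', '#9ikrc#']

Since nothing is captured, `findall` lists the 3 matched substrings directly.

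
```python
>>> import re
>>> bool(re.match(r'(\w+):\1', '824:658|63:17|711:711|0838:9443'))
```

False

`re.match` won't scan ahead — the pattern has to work from the very first character.
Here the string doesn't start with a match, so the call returns None, and `bool(None)` is False.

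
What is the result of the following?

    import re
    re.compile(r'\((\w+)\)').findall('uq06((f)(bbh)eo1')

With a single group, `findall` returns only what that group captured — 2 items.

['f', 'bbh']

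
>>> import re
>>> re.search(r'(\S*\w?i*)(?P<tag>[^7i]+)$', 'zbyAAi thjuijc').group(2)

'c'

This matches zero or more of a non-whitespace character, then optionally a word character, then zero or more of a literal 'i' (captured); then one or more of any character except [7i] (captured as 'tag'); then anchored at the end.
Unlike `match`, `search` isn't anchored — it looks for the pattern anywhere in the string.
The match spans [7:14] → 'thjuijc'.
Captured: group 1 = 'thjuij', group 2 = 'c'.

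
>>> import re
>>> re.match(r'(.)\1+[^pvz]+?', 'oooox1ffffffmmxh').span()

A backreference is literal: `\1` must see the identical characters the first group matched.
With `match`, the pattern is implicitly anchored at the beginning.
The match spans [0:5] → 'oooox'.
Captured: group 1 = 'o'.

(0, 5)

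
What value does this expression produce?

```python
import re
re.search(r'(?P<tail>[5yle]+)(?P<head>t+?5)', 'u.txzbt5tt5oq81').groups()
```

('5', 'tt5')

This matches one or more of one of [5yle] (captured as 'tail'); then one or more of the literal 't' (lazy), then a literal '5' (captured as 'head').
`re.search` tries every starting position until one works.
The match spans [7:11] → '5tt5'.
Captured: group 1 = '5', group 2 = 'tt5'.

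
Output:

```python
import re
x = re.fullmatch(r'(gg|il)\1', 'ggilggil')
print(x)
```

`\1` has to match the exact text group 1 already captured.
`re.fullmatch` is like wrapping the pattern in `^…$` (in single-line mode).
Here the string isn't matched end-to-end, so the call returns None.

None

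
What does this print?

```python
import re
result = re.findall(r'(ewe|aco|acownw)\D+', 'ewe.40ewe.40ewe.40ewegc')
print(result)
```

['ewe', 'ewe', 'ewe', 'ewe']

Scanning left to right: at [0:4] match 'ewe.', group 1 = 'ewe'; at [6:10] match 'ewe.', group 1 = 'ewe'; at [12:16] match 'ewe.', group 1 = 'ewe'; at [18:23] match 'ewegc', group 1 = 'ewe'.
`findall` collects group 1 from each match (4 total).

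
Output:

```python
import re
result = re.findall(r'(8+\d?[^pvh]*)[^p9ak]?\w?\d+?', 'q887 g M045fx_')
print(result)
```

Pattern: one or more of a literal '8', then optionally a digit, then zero or more of any character except [pvh] (captured); then optionally any character except [p9ak], then optionally a word character, then one or more of a digit (lazy).
Scanning left to right: at [1:11] match '887 g M045', group 1 = '887 g M04'.
Because there's exactly one group, `findall` drops the full match and keeps group 1 from the one hit.

['887 g M04']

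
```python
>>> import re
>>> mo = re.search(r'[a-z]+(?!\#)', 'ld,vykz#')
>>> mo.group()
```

A negative assertion filters positions out without eating any characters.
`re.search` tries every starting position until one works.
The match spans [0:2] → 'ld'.

'ld'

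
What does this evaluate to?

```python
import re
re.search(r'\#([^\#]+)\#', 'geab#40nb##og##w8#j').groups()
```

The match spans [4:10] → '#40nb#'.
Captured: group 1 = '40nb'.

('40nb',)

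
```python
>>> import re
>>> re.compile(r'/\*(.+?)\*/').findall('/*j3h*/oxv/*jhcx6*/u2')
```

['j3h', 'jhcx6']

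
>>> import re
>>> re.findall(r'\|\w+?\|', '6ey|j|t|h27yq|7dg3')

['|j|', '|h27yq|']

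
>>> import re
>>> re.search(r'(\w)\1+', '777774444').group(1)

'7'

`\1` is not a pattern — it's the concrete string captured by group 1, re-applied verbatim.
`search` walks the string left to right and returns the first match it finds.
The match spans [0:5] → '77777'.
Captured: group 1 = '7'.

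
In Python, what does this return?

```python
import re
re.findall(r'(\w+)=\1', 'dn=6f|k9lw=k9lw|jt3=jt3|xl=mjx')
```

['k9lw', 'jt3']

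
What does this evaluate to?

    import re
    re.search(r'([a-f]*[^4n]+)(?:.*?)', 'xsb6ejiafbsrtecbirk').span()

(0, 19)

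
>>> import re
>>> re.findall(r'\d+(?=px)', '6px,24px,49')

Lookahead/lookbehind check context without consuming it, so the matched span excludes the asserted characters.
Since nothing is captured, `findall` lists the 2 matched substrings directly.

['6', '24']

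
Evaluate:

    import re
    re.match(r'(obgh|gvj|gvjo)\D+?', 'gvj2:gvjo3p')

`re.match` only tries the pattern at the start of the string.
Here the pattern fails at index 0, so the call returns None.

None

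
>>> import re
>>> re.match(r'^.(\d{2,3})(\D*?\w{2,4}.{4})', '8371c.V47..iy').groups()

The pattern matches anchored at the start of the string; then any character; then 2 to 3 of a digit (captured); then zero or more of a non-digit (lazy), then 2 to 4 of a word character, then exactly 4 of any character (captured).
`re.match` only tries the pattern at the start of the string.
The match spans [0:13] → '8371c.V47..iy'.
Captured: group 1 = '371', group 2 = 'c.V47..iy'.

('371', 'c.V47..iy')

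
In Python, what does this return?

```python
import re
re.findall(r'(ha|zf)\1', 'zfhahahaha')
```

['ha', 'ha']

After group 1 captures some text, `\1` only succeeds where that same text appears again.
Because there's exactly one group, `findall` drops the full match and keeps group 1 from each hit.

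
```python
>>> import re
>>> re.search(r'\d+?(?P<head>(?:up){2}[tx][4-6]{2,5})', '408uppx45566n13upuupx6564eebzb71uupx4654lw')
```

None

Pattern: one or more of a digit (lazy); then the literal 'up' repeated 2 times, then one of [tx], then 2 to 5 of a character in [4-6] (captured as 'head').
Unlike `match`, `search` isn't anchored — it looks for the pattern anywhere in the string.
Here the pattern never matches, so the call returns None.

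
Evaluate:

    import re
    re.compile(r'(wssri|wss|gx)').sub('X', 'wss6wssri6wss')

'X6X6X'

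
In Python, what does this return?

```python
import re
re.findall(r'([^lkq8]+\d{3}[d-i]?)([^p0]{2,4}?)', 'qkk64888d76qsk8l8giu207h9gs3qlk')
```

[('64888d', '76'), ('giu207h', '9g')]

Pattern: one or more of any character except [lkq8], then exactly 3 of a digit, then optionally a character in [d-i] (captured); then 2 to 4 of any character except [p0] (lazy) (captured).
A non-greedy quantifier consumes as few characters as it can — just enough that the remainder of the pattern still matches from where it stops; whatever follows it matches normally.
Walking the string: at [3:11] match '64888d76', groups = ('64888d', '76'); at [17:26] match 'giu207h9g', groups = ('giu207h', '9g').
2 groups means each result is a tuple of 2 captured strings — 2 here.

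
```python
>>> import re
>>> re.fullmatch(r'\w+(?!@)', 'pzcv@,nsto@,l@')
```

None

`re.fullmatch` is like wrapping the pattern in `^…$` (in single-line mode).
Here the string isn't matched end-to-end, so the call returns None.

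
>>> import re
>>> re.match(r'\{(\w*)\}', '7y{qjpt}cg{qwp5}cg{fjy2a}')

None

`re.match` won't scan ahead — the pattern has to work from the very first character.
Here the pattern fails at index 0, so the call returns None.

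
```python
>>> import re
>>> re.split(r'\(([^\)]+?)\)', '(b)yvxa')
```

['', 'b', 'yvxa']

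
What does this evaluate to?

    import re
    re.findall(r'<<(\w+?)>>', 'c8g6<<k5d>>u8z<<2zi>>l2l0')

['k5d', '2zi']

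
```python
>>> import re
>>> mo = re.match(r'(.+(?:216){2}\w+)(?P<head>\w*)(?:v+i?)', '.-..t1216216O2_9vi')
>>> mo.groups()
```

The pattern matches one or more of any character, then the literal '216' repeated 2 times, then one or more of a word character (captured); then zero or more of a word character (captured as 'head'); then one or more of a literal 'v', then optionally the literal 'i' (non-capturing group).
`match` is anchored at position 0; if the pattern doesn't fit there, it returns None.
The match spans [0:18] → '.-..t1216216O2_9vi'.
Captured: group 1 = '.-..t1216216O2_9', group 2 = ''.

('.-..t1216216O2_9', '')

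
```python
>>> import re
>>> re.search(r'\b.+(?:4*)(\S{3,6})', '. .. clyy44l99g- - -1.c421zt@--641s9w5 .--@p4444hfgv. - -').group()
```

This matches a word boundary (`\b`, zero-width); then one or more of any character; then zero or more of a literal '4' (non-capturing group); then 3 to 6 of a non-whitespace character (captured).
`re.search` scans for the first position where the pattern succeeds.
The match spans [5:53] → 'clyy44l99g- - -1.c421zt@--641s9w5 .--@p4444hfgv.'.
Captured: group 1 = 'gv.'.

'clyy44l99g- - -1.c421zt@--641s9w5 .--@p4444hfgv.'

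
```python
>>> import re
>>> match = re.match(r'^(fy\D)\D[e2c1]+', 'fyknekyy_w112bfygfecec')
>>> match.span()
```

`re.match` only tries the pattern at the start of the string.
The match spans [0:5] → 'fykne'.

(0, 5)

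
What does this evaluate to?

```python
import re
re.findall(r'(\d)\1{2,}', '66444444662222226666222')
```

['4', '2', '6', '2']

After group 1 captures some text, `\1` only succeeds where that same text appears again.
One capturing group, so `findall` returns just the captured substring from each match — 4 in all.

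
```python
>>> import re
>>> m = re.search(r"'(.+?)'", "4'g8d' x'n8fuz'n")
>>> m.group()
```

"'g8d'"

`re.search` scans for the first position where the pattern succeeds.
The match spans [1:6] → "'g8d'".
Captured: group 1 = 'g8d'.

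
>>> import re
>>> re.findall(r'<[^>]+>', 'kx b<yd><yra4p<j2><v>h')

`findall` yields the raw match text (3 of them) because the pattern has no groups.

['<yd>', '<yra4p<j2>', '<v>']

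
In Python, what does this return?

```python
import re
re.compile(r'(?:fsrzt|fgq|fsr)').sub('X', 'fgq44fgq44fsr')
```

Matches: at [0:3] → 'fgq'; at [5:8] → 'fgq'; at [10:13] → 'fsr'.
`sub` substitutes 'X' at each match site.

'X44X44X'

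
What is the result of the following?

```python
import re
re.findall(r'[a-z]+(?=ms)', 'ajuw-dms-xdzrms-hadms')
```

['d', 'xdzr', 'had']

The lookaround is zero-width — it requires the adjacent text to match without consuming it, so the asserted text isn't part of the match.
Matches: at [5:6] → 'd'; at [9:13] → 'xdzr'; at [16:19] → 'had'.
With no groups in the pattern, `findall` gives back each whole match — 3 here.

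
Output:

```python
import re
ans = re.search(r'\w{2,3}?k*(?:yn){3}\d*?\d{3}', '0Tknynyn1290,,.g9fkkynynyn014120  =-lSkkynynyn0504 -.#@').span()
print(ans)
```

Pattern: 2 to 3 of a word character (lazy), then zero or more of the literal 'k'; then the literal 'yn' repeated 3 times, then zero or more of a digit (lazy), then exactly 3 of a digit.
`re.search` tries every starting position until one works.
The match spans [15:29] → 'g9fkkynynyn014'.

(15, 29)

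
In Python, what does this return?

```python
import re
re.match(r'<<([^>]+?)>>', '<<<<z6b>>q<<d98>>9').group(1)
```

The match spans [0:9] → '<<<<z6b>>'.
Captured: group 1 = '<<z6b'.

'<<z6b'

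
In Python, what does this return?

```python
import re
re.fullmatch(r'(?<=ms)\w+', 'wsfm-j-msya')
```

None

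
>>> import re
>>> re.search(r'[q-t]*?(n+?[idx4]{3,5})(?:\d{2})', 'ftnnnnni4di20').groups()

This matches zero or more of a character in [q-t] (lazy); then one or more of a literal 'n' (lazy), then 3 to 5 of one of [idx4] (captured); then exactly 2 of a digit (non-capturing group).
`re.search` tries every starting position until one works.
The match spans [1:13] → 'tnnnnni4di20'.
Captured: group 1 = 'nnnnni4di'.

('nnnnni4di',)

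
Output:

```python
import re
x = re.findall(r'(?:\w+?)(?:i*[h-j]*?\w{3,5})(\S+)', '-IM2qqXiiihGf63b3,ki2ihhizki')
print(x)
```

['iiihGf63b3,ki2ihhizki']

Pattern: one or more of a word character (lazy) (non-capturing group); then zero or more of the literal 'i', then zero or more of a character in [h-j] (lazy), then 3 to 5 of a word character (non-capturing group); then one or more of a non-whitespace character (captured).
A non-greedy quantifier consumes as few characters as it can — just enough that the remainder of the pattern still matches from where it stops; whatever follows it matches normally.
Walking the string: at [1:28] match 'IM2qqXiiihGf63b3,ki2ihhizki', group 1 = 'iiihGf63b3,ki2ihhizki'.
One capturing group, so `findall` returns just the captured substring from the one match — 1 in all.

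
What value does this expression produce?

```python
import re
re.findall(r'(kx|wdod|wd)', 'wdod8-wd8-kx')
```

`|` is ordered: at each position the engine commits to the first alternative that works.
Matches: at [0:4] match 'wdod', group 1 = 'wdod'; at [6:8] match 'wd', group 1 = 'wd'; at [10:12] match 'kx', group 1 = 'kx'.
One capturing group, so `findall` returns just the captured substring from each match — 3 in all.

['wdod', 'wd', 'kx']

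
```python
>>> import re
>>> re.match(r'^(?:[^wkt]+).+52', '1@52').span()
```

(0, 4)

The pattern matches anchored at the start of the string; then one or more of any character except [wkt] (non-capturing group); then one or more of any character, then the literal '52'.
`re.match` only tries the pattern at the start of the string.
The match spans [0:4] → '1@52'.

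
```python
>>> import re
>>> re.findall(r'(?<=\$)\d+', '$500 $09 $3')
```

['500', '09', '3']

Because the assertion is zero-width, the text it checks is not consumed and won't appear in the result.
Walking the string: at [1:4] → '500'; at [6:8] → '09'; at [10:11] → '3'.
With no groups in the pattern, `findall` gives back each whole match — 3 here.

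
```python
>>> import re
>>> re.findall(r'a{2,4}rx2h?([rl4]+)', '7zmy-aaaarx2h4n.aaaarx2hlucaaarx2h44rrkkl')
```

['4', 'l', '44rr']

This matches 2 to 4 of the literal 'a', then the literal 'rx2', then optionally the literal 'h'; then one or more of one of [rl4] (captured).
Walking the string: at [5:14] match 'aaaarx2h4', group 1 = '4'; at [16:25] match 'aaaarx2hl', group 1 = 'l'; at [27:38] match 'aaarx2h44rr', group 1 = '44rr'.
`findall` collects group 1 from each match (3 total).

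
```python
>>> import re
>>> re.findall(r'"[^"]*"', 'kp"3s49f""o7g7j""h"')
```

Matches: at [2:9] → '"3s49f"'; at [9:16] → '"o7g7j"'; at [16:19] → '"h"'.
`findall` yields the raw match text (3 of them) because the pattern has no groups.

['"3s49f"', '"o7g7j"', '"h"']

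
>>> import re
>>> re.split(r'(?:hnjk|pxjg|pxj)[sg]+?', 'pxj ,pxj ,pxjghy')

['pxj ,pxj ,', 'hy']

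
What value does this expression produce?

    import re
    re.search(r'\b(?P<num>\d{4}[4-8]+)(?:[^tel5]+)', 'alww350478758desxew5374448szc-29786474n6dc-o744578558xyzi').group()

'29786474n6dc-o744'

This matches a word boundary (`\b`, zero-width); then exactly 4 of a digit, then one or more of a character in [4-8] (captured as 'num'); then one or more of any character except [tel5] (non-capturing group).
Unlike `match`, `search` isn't anchored — it looks for the pattern anywhere in the string.
The match spans [30:47] → '29786474n6dc-o744'.
Captured: group 1 = '29786474'.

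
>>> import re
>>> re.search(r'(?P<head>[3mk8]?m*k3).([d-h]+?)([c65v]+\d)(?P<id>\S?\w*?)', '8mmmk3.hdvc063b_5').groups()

The pattern matches optionally one of [3mk8], then zero or more of a literal 'm', then the literal 'k3' (captured as 'head'); then any character; then one or more of a character in [d-h] (lazy) (captured); then one or more of one of [c65v], then a digit (captured); then optionally a non-whitespace character, then zero or more of a word character (lazy) (captured as 'id').
`search` walks the string left to right and returns the first match it finds.
The match spans [0:13] → '8mmmk3.hdvc06'.
Captured: group 1 = '8mmmk3', group 2 = 'hd', group 3 = 'vc0', group 4 = '6'.

('8mmmk3', 'hd', 'vc0', '6')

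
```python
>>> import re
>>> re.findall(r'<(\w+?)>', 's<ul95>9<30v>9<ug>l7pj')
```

['ul95', '30v', 'ug']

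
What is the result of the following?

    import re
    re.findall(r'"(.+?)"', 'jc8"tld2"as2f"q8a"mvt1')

With the lazy modifier that quantifier settles for the fewest repetitions that let the rest of the pattern succeed (the atoms after it are unaffected and can still be greedy).
Scanning left to right: at [3:9] match '"tld2"', group 1 = 'tld2'; at [13:18] match '"q8a"', group 1 = 'q8a'.
Because there's exactly one group, `findall` drops the full match and keeps group 1 from each hit.

['tld2', 'q8a']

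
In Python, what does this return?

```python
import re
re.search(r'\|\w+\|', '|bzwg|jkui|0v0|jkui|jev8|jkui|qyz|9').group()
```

'|bzwg|'

The match spans [0:6] → '|bzwg|'.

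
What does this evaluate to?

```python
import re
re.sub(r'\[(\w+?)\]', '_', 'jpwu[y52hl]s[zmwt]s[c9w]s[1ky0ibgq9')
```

Every occurrence is swapped for '_'.

'jpwu_s_s_s[1ky0ibgq9'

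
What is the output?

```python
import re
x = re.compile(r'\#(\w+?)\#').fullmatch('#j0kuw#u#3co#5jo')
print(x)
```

None

`re.fullmatch` is like wrapping the pattern in `^…$` (in single-line mode).
Here the string isn't matched end-to-end, so the call returns None.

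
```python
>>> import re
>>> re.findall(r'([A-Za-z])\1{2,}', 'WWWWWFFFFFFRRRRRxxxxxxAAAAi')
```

`\1` is not a pattern — it's the concrete string captured by group 1, re-applied verbatim.
Walking the string: at [0:5] match 'WWWWW', group 1 = 'W'; at [5:11] match 'FFFFFF', group 1 = 'F'; at [11:16] match 'RRRRR', group 1 = 'R'; at [16:22] match 'xxxxxx', group 1 = 'x'; at [22:26] match 'AAAA', group 1 = 'A'.
`findall` collects group 1 from each match (5 total).

['W', 'F', 'R', 'x', 'A']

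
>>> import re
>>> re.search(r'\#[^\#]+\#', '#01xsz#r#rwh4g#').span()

(0, 7)

Unlike `match`, `search` isn't anchored — it looks for the pattern anywhere in the string.
The match spans [0:7] → '#01xsz#'.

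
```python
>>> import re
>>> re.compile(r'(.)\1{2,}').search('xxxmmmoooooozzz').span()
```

(0, 3)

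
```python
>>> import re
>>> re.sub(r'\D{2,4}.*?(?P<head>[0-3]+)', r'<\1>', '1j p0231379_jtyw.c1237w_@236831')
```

The pattern matches 2 to 4 of a non-digit, then zero or more of any character (lazy); then one or more of a character in [0-3] (captured as 'head').
A non-greedy quantifier consumes as few characters as it can — just enough that the remainder of the pattern still matches from where it stops; whatever follows it matches normally.
Matches: at [1:9] → 'j p02313'; at [11:21] → '_jtyw.c123'; at [22:27] → 'w_@23'.
Each match is replaced using the text its own group 1 captured.

'1<02313>79<123>7<23>6831'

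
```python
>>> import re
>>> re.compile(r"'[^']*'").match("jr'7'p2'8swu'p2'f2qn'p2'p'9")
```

None

With `match`, the pattern is implicitly anchored at the beginning.
Here position 0 doesn't satisfy it, so the call returns None.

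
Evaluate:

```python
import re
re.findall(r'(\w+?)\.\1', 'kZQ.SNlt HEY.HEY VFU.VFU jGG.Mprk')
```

`\1` is not a pattern — it's the concrete string captured by group 1, re-applied verbatim.
Walking the string: at [9:16] match 'HEY.HEY', group 1 = 'HEY'; at [17:24] match 'VFU.VFU', group 1 = 'VFU'.
One capturing group, so `findall` returns just the captured substring from each match — 2 in all.

['HEY', 'VFU']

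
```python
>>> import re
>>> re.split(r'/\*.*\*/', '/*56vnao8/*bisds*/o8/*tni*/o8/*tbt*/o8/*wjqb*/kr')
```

['', 'kr']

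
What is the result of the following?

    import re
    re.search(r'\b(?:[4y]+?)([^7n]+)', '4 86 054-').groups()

(' 86 054-',)

This matches a word boundary (`\b`, zero-width); then one or more of one of [4y] (lazy) (non-capturing group); then one or more of any character except [7n] (captured).
`re.search` tries every starting position until one works.
The match spans [0:9] → '4 86 054-'.
Captured: group 1 = ' 86 054-'.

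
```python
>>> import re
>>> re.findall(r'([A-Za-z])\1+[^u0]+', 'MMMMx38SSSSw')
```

['M']

After group 1 captures some text, `\1` only succeeds where that same text appears again.
Matches: at [0:12] match 'MMMMx38SSSSw', group 1 = 'M'.
Because there's exactly one group, `findall` drops the full match and keeps group 1 from the one hit.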